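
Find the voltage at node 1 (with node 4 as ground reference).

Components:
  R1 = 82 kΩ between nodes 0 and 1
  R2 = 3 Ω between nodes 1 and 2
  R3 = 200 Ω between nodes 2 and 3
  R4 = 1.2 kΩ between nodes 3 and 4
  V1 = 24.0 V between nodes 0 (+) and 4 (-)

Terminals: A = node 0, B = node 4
Nodal analysis, taking node 4 as the 0 V reference.
Source V1 fixes V_0 = 24 V.
KCL at each unknown node (sum of currents leaving = 0; resistances in Ω):
  Node 1: (V_1 - 24)/82000 + (V_1 - V_2)/3 = 0
  Node 2: (V_2 - V_1)/3 + (V_2 - V_3)/200 = 0
  Node 3: (V_3 - V_2)/200 + (V_3 - 0)/1200 = 0
Collecting terms (coefficients in siemens):
  0.3333·V_1 - 0.3333·V_2 = 0.0002927
  0.3383·V_2 - 0.3333·V_1 - 0.005·V_3 = 0
  0.005833·V_3 - 0.005·V_2 = 0
Solving these 3 simultaneous equations (Gaussian elimination) gives:
  V_1 = 0.4037 V, V_2 = 0.4029 V, V_3 = 0.3453 V
The requested potential is V_1 = 0.4037 V.

Final answer: V_1 = 0.4037 V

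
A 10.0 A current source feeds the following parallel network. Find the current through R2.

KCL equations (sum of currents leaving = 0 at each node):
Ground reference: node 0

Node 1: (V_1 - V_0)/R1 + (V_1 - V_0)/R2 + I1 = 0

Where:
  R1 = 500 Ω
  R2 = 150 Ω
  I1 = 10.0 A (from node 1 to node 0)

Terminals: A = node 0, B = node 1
All resistors sit directly between nodes 0 and 1, so they are in parallel and share one voltage V; the full source current 10 A splits among them.
1/R_par = 1/500 + 1/150 = 0.008667 S  =>  R_par = 115.4 Ω
V = I × R_par = 10 × 115.4 = 1154 V
I_R2 = V/R2 = 1154/150 = 7.692 A

Final answer: 7.692 A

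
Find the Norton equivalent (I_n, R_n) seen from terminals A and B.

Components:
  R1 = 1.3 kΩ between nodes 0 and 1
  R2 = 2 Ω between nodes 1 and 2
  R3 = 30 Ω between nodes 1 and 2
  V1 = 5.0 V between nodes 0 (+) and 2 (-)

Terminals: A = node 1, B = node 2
Find the Thévenin equivalent first; then I_n = V_th/R_th and R_n = R_th.
Step 1 — V_th is the open-circuit voltage V_A - V_B (nothing connected across the terminals).
Nodal analysis, taking node 2 as the 0 V reference.
Source V1 fixes V_0 = 5 V.
KCL at each unknown node (sum of currents leaving = 0; resistances in Ω):
  Node 1: (V_1 - 5)/1300 + (V_1 - 0)/2 + (V_1 - 0)/30 = 0
Collecting terms: 0.5341 × V_1 = 0.003846  =>  V_1 = 0.007201 V
V_th = V_1 - V_2 = 0.007201 - 0 = 0.007201 V
Step 2 — R_th: zero the source — replace V1 by a short circuit (node 2 merges into node 0) — and find the resistance seen between A (node 1) and B (node 0).
Reduce the network between node 1 (A) and node 0 (B) by series/parallel combination:
  Rp1 = R1 ‖ R2 ‖ R3 (parallel, all between nodes 0 and 1) = 1/(1/1300 + 1/2 + 1/30) = 1.872 Ω
R_th = 1.872 Ω
I_n = V_th/R_th = 0.007201/1.872 = 0.003846 A, and R_n = R_th = 1.872 Ω

Final answer: I_n = 0.003846 A, R_n = 1.872 Ω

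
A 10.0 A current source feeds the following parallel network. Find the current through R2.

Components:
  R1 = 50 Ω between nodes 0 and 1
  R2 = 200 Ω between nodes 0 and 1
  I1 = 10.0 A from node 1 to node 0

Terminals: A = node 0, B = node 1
All resistors sit directly between nodes 0 and 1, so they are in parallel and share one voltage V; the full source current 10 A splits among them.
1/R_par = 1/50 + 1/200 = 0.025 S  =>  R_par = 40 Ω
V = I × R_par = 10 × 40 = 400 V
I_R2 = V/R2 = 400/200 = 2 A

Final answer: 2 A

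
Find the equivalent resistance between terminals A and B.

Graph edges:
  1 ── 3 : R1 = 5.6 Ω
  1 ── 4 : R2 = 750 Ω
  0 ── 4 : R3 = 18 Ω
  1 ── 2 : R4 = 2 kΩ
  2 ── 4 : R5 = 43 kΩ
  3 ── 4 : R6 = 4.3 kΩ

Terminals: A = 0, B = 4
Reduce the network between node 0 (A) and node 4 (B) by series/parallel combination:
  Rs1 = R4 + R5 (series, joined only at node 2) = 2000 + 43000 = 45000 Ω
  Rp1 = R2 ‖ Rs1 (parallel, both between nodes 1 and 4) = 1/(1/750 + 1/45000) = 737.7 Ω
  Rs2 = R1 + Rp1 (series, joined only at node 1) = 5.6 + 737.7 = 743.3 Ω
  Rp2 = R6 ‖ Rs2 (parallel, both between nodes 3 and 4) = 1/(1/4300 + 1/743.3) = 633.8 Ω
  Rp2 touches the rest of the network only at node 4 (its other end, node 3, goes nowhere), so no current can flow through it — remove it.
R_eq = 18 Ω

Final answer: 18 Ω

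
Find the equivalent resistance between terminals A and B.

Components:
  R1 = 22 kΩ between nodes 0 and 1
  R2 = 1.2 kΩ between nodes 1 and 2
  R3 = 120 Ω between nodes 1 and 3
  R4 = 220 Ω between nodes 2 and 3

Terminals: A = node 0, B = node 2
Reduce the network between node 0 (A) and node 2 (B) by series/parallel combination:
  Rs1 = R3 + R4 (series, joined only at node 3) = 120 + 220 = 340 Ω
  Rp1 = R2 ‖ Rs1 (parallel, both between nodes 1 and 2) = 1/(1/1200 + 1/340) = 264.9 Ω
  Rs2 = R1 + Rp1 (series, joined only at node 1) = 22000 + 264.9 = 22260 Ω
R_eq = 22.26 kΩ

Final answer: 22.26 kΩ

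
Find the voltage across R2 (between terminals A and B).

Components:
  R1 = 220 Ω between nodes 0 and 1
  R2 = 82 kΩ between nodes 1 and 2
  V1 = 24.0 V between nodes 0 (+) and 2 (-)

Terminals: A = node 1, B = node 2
R1 and R2 are in series across V1 (node 0 → node 1 → node 2), and the output A–B is taken across R2, so this is a voltage divider.
Series current: I = V1/(R1 + R2) = 24/(220 + 82000) = 24/82220 = 0.0002919 A
V_R2 = I × R2 = V1 × R2/(R1 + R2) = 24 × 82000/82220 = 23.94 V

Final answer: 23.94 V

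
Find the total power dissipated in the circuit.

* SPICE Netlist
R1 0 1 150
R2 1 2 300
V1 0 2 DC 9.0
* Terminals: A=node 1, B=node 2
Nodal analysis, taking node 2 as the 0 V reference.
Source V1 fixes V_0 = 9 V.
KCL at each unknown node (sum of currents leaving = 0; resistances in Ω):
  Node 1: (V_1 - 9)/150 + (V_1 - 0)/300 = 0
Collecting terms: 0.01 × V_1 = 0.06  =>  V_1 = 6 V
Power in each resistor, P = (ΔV)²/R:
  P_R1 = (9 - 6)²/150 = 0.06 W
  P_R2 = (6 - 0)²/300 = 0.12 W
P_total = P_R1 + P_R2 = 0.18 W

Final answer: 0.18 W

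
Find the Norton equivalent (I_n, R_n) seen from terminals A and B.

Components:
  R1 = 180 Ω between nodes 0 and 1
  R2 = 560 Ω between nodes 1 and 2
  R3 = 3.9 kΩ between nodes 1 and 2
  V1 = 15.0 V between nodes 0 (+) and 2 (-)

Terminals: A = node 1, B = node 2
Find the Thévenin equivalent first; then I_n = V_th/R_th and R_n = R_th.
Step 1 — V_th is the open-circuit voltage V_A - V_B (nothing connected across the terminals).
Nodal analysis, taking node 2 as the 0 V reference.
Source V1 fixes V_0 = 15 V.
KCL at each unknown node (sum of currents leaving = 0; resistances in Ω):
  Node 1: (V_1 - 15)/180 + (V_1 - 0)/560 + (V_1 - 0)/3900 = 0
Collecting terms: 0.007598 × V_1 = 0.08333  =>  V_1 = 10.97 V
V_th = V_1 - V_2 = 10.97 - 0 = 10.97 V
Step 2 — R_th: zero the source — replace V1 by a short circuit (node 2 merges into node 0) — and find the resistance seen between A (node 1) and B (node 0).
Reduce the network between node 1 (A) and node 0 (B) by series/parallel combination:
  Rp1 = R1 ‖ R2 ‖ R3 (parallel, all between nodes 0 and 1) = 1/(1/180 + 1/560 + 1/3900) = 131.6 Ω
R_th = 131.6 Ω
I_n = V_th/R_th = 10.97/131.6 = 0.08333 A, and R_n = R_th = 131.6 Ω

Final answer: I_n = 0.08333 A, R_n = 131.6 Ω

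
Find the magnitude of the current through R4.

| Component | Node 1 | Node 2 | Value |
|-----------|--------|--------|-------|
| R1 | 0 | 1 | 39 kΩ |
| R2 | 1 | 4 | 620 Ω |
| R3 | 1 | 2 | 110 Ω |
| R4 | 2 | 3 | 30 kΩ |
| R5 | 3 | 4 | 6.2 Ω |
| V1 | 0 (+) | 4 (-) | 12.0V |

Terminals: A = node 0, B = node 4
Nodal analysis, taking node 4 as the 0 V reference.
Source V1 fixes V_0 = 12 V.
KCL at each unknown node (sum of currents leaving = 0; resistances in Ω):
  Node 1: (V_1 - 12)/39000 + (V_1 - 0)/620 + (V_1 - V_2)/110 = 0
  Node 2: (V_2 - V_1)/110 + (V_2 - V_3)/30000 = 0
  Node 3: (V_3 - V_2)/30000 + (V_3 - 0)/6.2 = 0
Collecting terms (coefficients in siemens):
  0.01073·V_1 - 0.009091·V_2 = 0.0003077
  0.009124·V_2 - 0.009091·V_1 - 0.00003333·V_3 = 0
  0.1613·V_3 - 0.00003333·V_2 = 0
Solving these 3 simultaneous equations (Gaussian elimination) gives:
  V_1 = 0.1841 V, V_2 = 0.1834 V, V_3 = 0.00003789 V
I_R4 = (V_2 - V_3)/R4 = (0.1834 - 0.00003789)/30000 = 0.000006111 A
|I_R4| = 0.000006111 A

Final answer: |I_R4| = 6.111e-06 A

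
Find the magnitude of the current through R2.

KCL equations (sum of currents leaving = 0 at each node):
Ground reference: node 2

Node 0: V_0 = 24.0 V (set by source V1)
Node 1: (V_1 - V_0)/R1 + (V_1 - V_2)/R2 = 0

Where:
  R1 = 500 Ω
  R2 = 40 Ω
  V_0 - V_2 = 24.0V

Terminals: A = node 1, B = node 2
Nodal analysis, taking node 2 as the 0 V reference.
Source V1 fixes V_0 = 24 V.
KCL at each unknown node (sum of currents leaving = 0; resistances in Ω):
  Node 1: (V_1 - 24)/500 + (V_1 - 0)/40 = 0
Collecting terms: 0.027 × V_1 = 0.048  =>  V_1 = 1.778 V
I_R2 = (V_1 - V_2)/R2 = (1.778 - 0)/40 = 0.04444 A
|I_R2| = 0.04444 A

Final answer: |I_R2| = 0.04444 A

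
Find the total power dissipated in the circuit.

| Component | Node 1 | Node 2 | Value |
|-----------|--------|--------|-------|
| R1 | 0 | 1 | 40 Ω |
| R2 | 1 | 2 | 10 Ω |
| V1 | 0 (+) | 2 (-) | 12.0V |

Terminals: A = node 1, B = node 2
Nodal analysis, taking node 2 as the 0 V reference.
Source V1 fixes V_0 = 12 V.
KCL at each unknown node (sum of currents leaving = 0; resistances in Ω):
  Node 1: (V_1 - 12)/40 + (V_1 - 0)/10 = 0
Collecting terms: 0.125 × V_1 = 0.3  =>  V_1 = 2.4 V
Power in each resistor, P = (ΔV)²/R:
  P_R1 = (12 - 2.4)²/40 = 2.304 W
  P_R2 = (2.4 - 0)²/10 = 0.576 W
P_total = P_R1 + P_R2 = 2.88 W

Final answer: 2.88 W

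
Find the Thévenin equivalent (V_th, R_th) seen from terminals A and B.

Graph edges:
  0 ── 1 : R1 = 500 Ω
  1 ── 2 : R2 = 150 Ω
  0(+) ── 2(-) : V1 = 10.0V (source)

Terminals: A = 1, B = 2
Step 1 — V_th is the open-circuit voltage V_A - V_B (nothing connected across the terminals).
Nodal analysis, taking node 2 as the 0 V reference.
Source V1 fixes V_0 = 10 V.
KCL at each unknown node (sum of currents leaving = 0; resistances in Ω):
  Node 1: (V_1 - 10)/500 + (V_1 - 0)/150 = 0
Collecting terms: 0.008667 × V_1 = 0.02  =>  V_1 = 2.308 V
V_th = V_1 - V_2 = 2.308 - 0 = 2.308 V
Step 2 — R_th: zero the source — replace V1 by a short circuit (node 2 merges into node 0) — and find the resistance seen between A (node 1) and B (node 0).
Reduce the network between node 1 (A) and node 0 (B) by series/parallel combination:
  Rp1 = R1 ‖ R2 (parallel, both between nodes 0 and 1) = 1/(1/500 + 1/150) = 115.4 Ω
R_th = 115.4 Ω

Final answer: V_th = 2.308 V, R_th = 115.4 Ω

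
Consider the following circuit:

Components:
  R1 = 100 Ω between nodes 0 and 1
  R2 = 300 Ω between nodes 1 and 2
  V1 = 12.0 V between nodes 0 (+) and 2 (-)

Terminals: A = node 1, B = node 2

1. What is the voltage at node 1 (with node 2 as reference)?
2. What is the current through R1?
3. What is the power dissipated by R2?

Nodal analysis, taking node 2 as the 0 V reference.
Source V1 fixes V_0 = 12 V.
KCL at each unknown node (sum of currents leaving = 0; resistances in Ω):
  Node 1: (V_1 - 12)/100 + (V_1 - 0)/300 = 0
Collecting terms: 0.01333 × V_1 = 0.12  =>  V_1 = 9 V
Part 1:
  Read off the nodal solution: V_1 = 9 V
Part 2:
  I_R1 = (V_0 - V_1)/R1 = (12 - 9)/100 = 0.03 A
  Magnitude: I_R1 = 0.03 A
Part 3:
  I_R2 = (V_1 - V_2)/R2 = (9 - 0)/300 = 0.03 A
  P_R2 = I_R2² × R2 = (0.03)² × 300 = 0.27 W

Final answers:
1. V_1 = 9 V
2. I_R1 = 0.03 A
3. P_R2 = 0.27 W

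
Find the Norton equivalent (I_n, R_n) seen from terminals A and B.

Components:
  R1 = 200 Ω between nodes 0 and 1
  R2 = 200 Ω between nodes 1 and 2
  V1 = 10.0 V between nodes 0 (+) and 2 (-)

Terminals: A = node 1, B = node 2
Find the Thévenin equivalent first; then I_n = V_th/R_th and R_n = R_th.
Step 1 — V_th is the open-circuit voltage V_A - V_B (nothing connected across the terminals).
Nodal analysis, taking node 2 as the 0 V reference.
Source V1 fixes V_0 = 10 V.
KCL at each unknown node (sum of currents leaving = 0; resistances in Ω):
  Node 1: (V_1 - 10)/200 + (V_1 - 0)/200 = 0
Collecting terms: 0.01 × V_1 = 0.05  =>  V_1 = 5 V
V_th = V_1 - V_2 = 5 - 0 = 5 V
Step 2 — R_th: zero the source — replace V1 by a short circuit (node 2 merges into node 0) — and find the resistance seen between A (node 1) and B (node 0).
Reduce the network between node 1 (A) and node 0 (B) by series/parallel combination:
  Rp1 = R1 ‖ R2 (parallel, both between nodes 0 and 1) = 1/(1/200 + 1/200) = 100 Ω
R_th = 100 Ω
I_n = V_th/R_th = 5/100 = 0.05 A, and R_n = R_th = 100 Ω

Final answer: I_n = 0.05 A, R_n = 100 Ω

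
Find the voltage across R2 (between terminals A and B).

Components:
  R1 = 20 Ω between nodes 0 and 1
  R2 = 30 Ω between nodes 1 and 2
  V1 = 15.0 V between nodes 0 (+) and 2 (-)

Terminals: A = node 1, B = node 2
R1 and R2 are in series across V1 (node 0 → node 1 → node 2), and the output A–B is taken across R2, so this is a voltage divider.
Series current: I = V1/(R1 + R2) = 15/(20 + 30) = 15/50 = 0.3 A
V_R2 = I × R2 = V1 × R2/(R1 + R2) = 15 × 30/50 = 9 V

Final answer: 9 V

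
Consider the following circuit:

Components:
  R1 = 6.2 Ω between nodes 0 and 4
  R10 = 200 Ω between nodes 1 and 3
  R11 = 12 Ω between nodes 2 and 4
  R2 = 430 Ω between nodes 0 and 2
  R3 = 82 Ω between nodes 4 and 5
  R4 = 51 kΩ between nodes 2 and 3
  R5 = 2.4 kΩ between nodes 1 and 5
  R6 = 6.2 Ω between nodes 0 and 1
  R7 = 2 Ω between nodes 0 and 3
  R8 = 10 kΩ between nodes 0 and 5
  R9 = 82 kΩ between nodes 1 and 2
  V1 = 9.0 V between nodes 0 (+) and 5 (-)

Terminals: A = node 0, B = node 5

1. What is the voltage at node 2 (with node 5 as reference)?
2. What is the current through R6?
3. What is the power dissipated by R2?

Nodal analysis, taking node 5 as the 0 V reference.
Source V1 fixes V_0 = 9 V.
KCL at each unknown node (sum of currents leaving = 0; resistances in Ω):
  Node 1: (V_1 - 0)/2400 + (V_1 - 9)/6.2 + (V_1 - V_2)/82000 + (V_1 - V_3)/200 = 0
  Node 2: (V_2 - 9)/430 + (V_2 - V_3)/51000 + (V_2 - V_1)/82000 + (V_2 - V_4)/12 = 0
  Node 3: (V_3 - V_2)/51000 + (V_3 - 9)/2 + (V_3 - V_1)/200 = 0
  Node 4: (V_4 - 9)/6.2 + (V_4 - 0)/82 + (V_4 - V_2)/12 = 0
Collecting terms (coefficients in siemens):
  0.1667·V_1 - 0.0000122·V_2 - 0.005·V_3 = 1.452
  0.08569·V_2 - 0.0000122·V_1 - 0.00001961·V_3 - 0.08333·V_4 = 0.02093
  0.505·V_3 - 0.005·V_1 - 0.00001961·V_2 = 4.5
  0.2568·V_4 - 0.08333·V_2 = 1.452
Solving these 4 simultaneous equations (Gaussian elimination) gives:
  V_1 = 8.977 V, V_2 = 8.393 V, V_3 = 9 V, V_4 = 8.376 V
Part 1:
  Read off the nodal solution: V_2 = 8.393 V
Part 2:
  I_R6 = (V_0 - V_1)/R6 = (9 - 8.977)/6.2 = 0.003636 A
  Magnitude: I_R6 = 0.003636 A
Part 3:
  I_R2 = (V_0 - V_2)/R2 = (9 - 8.393)/430 = 0.001412 A
  P_R2 = I_R2² × R2 = (0.001412)² × 430 = 0.0008575 W

Final answers:
1. V_2 = 8.393 V
2. I_R6 = 0.003636 A
3. P_R2 = 0.0008575 W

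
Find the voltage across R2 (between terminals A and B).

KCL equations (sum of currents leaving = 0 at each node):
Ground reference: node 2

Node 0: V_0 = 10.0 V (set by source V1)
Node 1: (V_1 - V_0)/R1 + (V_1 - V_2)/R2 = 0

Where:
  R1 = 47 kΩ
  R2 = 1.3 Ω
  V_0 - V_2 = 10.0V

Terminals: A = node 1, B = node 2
R1 and R2 are in series across V1 (node 0 → node 1 → node 2), and the output A–B is taken across R2, so this is a voltage divider.
Series current: I = V1/(R1 + R2) = 10/(47000 + 1.3) = 10/47000 = 0.0002128 A
V_R2 = I × R2 = V1 × R2/(R1 + R2) = 10 × 1.3/47000 = 0.0002766 V

Final answer: 0.0002766 V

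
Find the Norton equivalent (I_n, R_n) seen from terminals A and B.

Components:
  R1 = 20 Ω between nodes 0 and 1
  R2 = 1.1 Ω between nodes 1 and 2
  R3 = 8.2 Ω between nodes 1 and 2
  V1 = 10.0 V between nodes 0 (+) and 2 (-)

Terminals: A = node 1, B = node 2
Find the Thévenin equivalent first; then I_n = V_th/R_th and R_n = R_th.
Step 1 — V_th is the open-circuit voltage V_A - V_B (nothing connected across the terminals).
Nodal analysis, taking node 2 as the 0 V reference.
Source V1 fixes V_0 = 10 V.
KCL at each unknown node (sum of currents leaving = 0; resistances in Ω):
  Node 1: (V_1 - 10)/20 + (V_1 - 0)/1.1 + (V_1 - 0)/8.2 = 0
Collecting terms: 1.081 × V_1 = 0.5  =>  V_1 = 0.4625 V
V_th = V_1 - V_2 = 0.4625 - 0 = 0.4625 V
Step 2 — R_th: zero the source — replace V1 by a short circuit (node 2 merges into node 0) — and find the resistance seen between A (node 1) and B (node 0).
Reduce the network between node 1 (A) and node 0 (B) by series/parallel combination:
  Rp1 = R1 ‖ R2 ‖ R3 (parallel, all between nodes 0 and 1) = 1/(1/20 + 1/1.1 + 1/8.2) = 0.925 Ω
R_th = 0.925 Ω
I_n = V_th/R_th = 0.4625/0.925 = 0.5 A, and R_n = R_th = 0.925 Ω

Final answer: I_n = 0.5 A, R_n = 0.925 Ω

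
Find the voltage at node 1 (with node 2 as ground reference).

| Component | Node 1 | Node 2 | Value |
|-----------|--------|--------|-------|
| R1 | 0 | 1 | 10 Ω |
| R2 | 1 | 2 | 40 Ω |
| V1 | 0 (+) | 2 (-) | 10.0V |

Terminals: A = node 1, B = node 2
Nodal analysis, taking node 2 as the 0 V reference.
Source V1 fixes V_0 = 10 V.
KCL at each unknown node (sum of currents leaving = 0; resistances in Ω):
  Node 1: (V_1 - 10)/10 + (V_1 - 0)/40 = 0
Collecting terms: 0.125 × V_1 = 1  =>  V_1 = 8 V
The requested potential is V_1 = 8 V.

Final answer: V_1 = 8 V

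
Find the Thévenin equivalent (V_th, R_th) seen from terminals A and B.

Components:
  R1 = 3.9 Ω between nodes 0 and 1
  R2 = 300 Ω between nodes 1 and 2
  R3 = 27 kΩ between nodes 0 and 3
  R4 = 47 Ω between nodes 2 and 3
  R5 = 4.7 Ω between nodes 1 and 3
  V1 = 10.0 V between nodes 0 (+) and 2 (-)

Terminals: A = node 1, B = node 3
Step 1 — V_th is the open-circuit voltage V_A - V_B (nothing connected across the terminals).
Nodal analysis, taking node 2 as the 0 V reference.
Source V1 fixes V_0 = 10 V.
KCL at each unknown node (sum of currents leaving = 0; resistances in Ω):
  Node 1: (V_1 - 10)/3.9 + (V_1 - 0)/300 + (V_1 - V_3)/4.7 = 0
  Node 3: (V_3 - 10)/27000 + (V_3 - 0)/47 + (V_3 - V_1)/4.7 = 0
Collecting terms (coefficients in siemens):
  0.4725·V_1 - 0.2128·V_3 = 2.564
  0.2341·V_3 - 0.2128·V_1 = 0.0003704
Determinant D = (0.4725)(0.2341) - (-0.2128)(-0.2128) = 0.06534
V_1 = [(2.564)(0.2341) - (-0.2128)(0.0003704)]/D = 9.188 V
V_3 = [(0.4725)(0.0003704) - (2.564)(-0.2128)]/D = 8.353 V
V_th = V_1 - V_3 = 9.188 - 8.353 = 0.835 V
Step 2 — R_th: zero the source — replace V1 by a short circuit (node 2 merges into node 0) — and find the resistance seen between A (node 1) and B (node 3).
Reduce the network between node 1 (A) and node 3 (B) by series/parallel combination:
  Rp1 = R1 ‖ R2 (parallel, both between nodes 0 and 1) = 1/(1/3.9 + 1/300) = 3.85 Ω
  Rp2 = R3 ‖ R4 (parallel, both between nodes 0 and 3) = 1/(1/27000 + 1/47) = 46.92 Ω
  Rs1 = Rp1 + Rp2 (series, joined only at node 0) = 3.85 + 46.92 = 50.77 Ω
  Rp3 = R5 ‖ Rs1 (parallel, both between nodes 1 and 3) = 1/(1/4.7 + 1/50.77) = 4.302 Ω
R_th = 4.302 Ω

Final answer: V_th = 0.835 V, R_th = 4.302 Ω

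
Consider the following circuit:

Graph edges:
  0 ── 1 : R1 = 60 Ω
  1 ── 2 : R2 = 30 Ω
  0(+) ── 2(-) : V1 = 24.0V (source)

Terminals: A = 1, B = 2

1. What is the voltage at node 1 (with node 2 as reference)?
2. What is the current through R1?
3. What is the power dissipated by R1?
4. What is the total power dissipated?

Nodal analysis, taking node 2 as the 0 V reference.
Source V1 fixes V_0 = 24 V.
KCL at each unknown node (sum of currents leaving = 0; resistances in Ω):
  Node 1: (V_1 - 24)/60 + (V_1 - 0)/30 = 0
Collecting terms: 0.05 × V_1 = 0.4  =>  V_1 = 8 V
Part 1:
  Read off the nodal solution: V_1 = 8 V
Part 2:
  I_R1 = (V_0 - V_1)/R1 = (24 - 8)/60 = 0.2667 A
  Magnitude: I_R1 = 0.2667 A
Part 3:
  I_R1 = (V_0 - V_1)/R1 = (24 - 8)/60 = 0.2667 A
  P_R1 = I_R1² × R1 = (0.2667)² × 60 = 4.267 W
Part 4:
  Power in each resistor, P = (ΔV)²/R:
    P_R1 = (24 - 8)²/60 = 4.267 W
    P_R2 = (8 - 0)²/30 = 2.133 W
  P_total = P_R1 + P_R2 = 6.4 W

Final answers:
1. V_1 = 8 V
2. I_R1 = 0.2667 A
3. P_R1 = 4.267 W
4. P_total = 6.4 W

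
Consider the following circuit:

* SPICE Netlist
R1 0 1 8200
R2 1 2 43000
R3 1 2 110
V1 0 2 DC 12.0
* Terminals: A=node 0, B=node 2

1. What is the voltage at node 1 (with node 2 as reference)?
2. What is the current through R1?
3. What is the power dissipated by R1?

Nodal analysis, taking node 2 as the 0 V reference.
Source V1 fixes V_0 = 12 V.
KCL at each unknown node (sum of currents leaving = 0; resistances in Ω):
  Node 1: (V_1 - 12)/8200 + (V_1 - 0)/43000 + (V_1 - 0)/110 = 0
Collecting terms: 0.009236 × V_1 = 0.001463  =>  V_1 = 0.1584 V
Part 1:
  Read off the nodal solution: V_1 = 0.1584 V
Part 2:
  I_R1 = (V_0 - V_1)/R1 = (12 - 0.1584)/8200 = 0.001444 A
  Magnitude: I_R1 = 0.001444 A
Part 3:
  I_R1 = (V_0 - V_1)/R1 = (12 - 0.1584)/8200 = 0.001444 A
  P_R1 = I_R1² × R1 = (0.001444)² × 8200 = 0.0171 W

Final answers:
1. V_1 = 0.1584 V
2. I_R1 = 0.001444 A
3. P_R1 = 0.0171 W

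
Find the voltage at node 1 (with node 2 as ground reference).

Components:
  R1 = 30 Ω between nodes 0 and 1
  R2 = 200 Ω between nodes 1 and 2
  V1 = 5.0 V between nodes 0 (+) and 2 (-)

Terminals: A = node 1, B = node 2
Nodal analysis, taking node 2 as the 0 V reference.
Source V1 fixes V_0 = 5 V.
KCL at each unknown node (sum of currents leaving = 0; resistances in Ω):
  Node 1: (V_1 - 5)/30 + (V_1 - 0)/200 = 0
Collecting terms: 0.03833 × V_1 = 0.1667  =>  V_1 = 4.348 V
The requested potential is V_1 = 4.348 V.

Final answer: V_1 = 4.348 V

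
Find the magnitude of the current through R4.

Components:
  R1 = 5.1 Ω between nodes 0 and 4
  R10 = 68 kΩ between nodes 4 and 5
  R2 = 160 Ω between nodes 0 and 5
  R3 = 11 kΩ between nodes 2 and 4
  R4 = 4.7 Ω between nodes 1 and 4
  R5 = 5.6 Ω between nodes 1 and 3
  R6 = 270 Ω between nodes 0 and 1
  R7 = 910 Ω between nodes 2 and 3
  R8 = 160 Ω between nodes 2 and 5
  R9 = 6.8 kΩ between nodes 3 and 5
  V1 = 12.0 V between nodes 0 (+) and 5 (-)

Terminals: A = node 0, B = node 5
Nodal analysis, taking node 5 as the 0 V reference.
Source V1 fixes V_0 = 12 V.
KCL at each unknown node (sum of currents leaving = 0; resistances in Ω):
  Node 1: (V_1 - V_4)/4.7 + (V_1 - V_3)/5.6 + (V_1 - 12)/270 = 0
  Node 2: (V_2 - V_4)/11000 + (V_2 - V_3)/910 + (V_2 - 0)/160 = 0
  Node 3: (V_3 - V_1)/5.6 + (V_3 - V_2)/910 + (V_3 - 0)/6800 = 0
  Node 4: (V_4 - 12)/5.1 + (V_4 - V_2)/11000 + (V_4 - V_1)/4.7 + (V_4 - 0)/68000 = 0
Collecting terms (coefficients in siemens):
  0.395·V_1 - 0.1786·V_3 - 0.2128·V_4 = 0.04444
  0.00744·V_2 - 0.001099·V_3 - 0.00009091·V_4 = 0
  0.1798·V_3 - 0.1786·V_1 - 0.001099·V_2 = 0
  0.409·V_4 - 0.2128·V_1 - 0.00009091·V_2 = 2.353
Solving these 4 simultaneous equations (Gaussian elimination) gives:
  V_1 = 11.88 V, V_2 = 1.889 V, V_3 = 11.8 V, V_4 = 11.93 V
I_R4 = (V_1 - V_4)/R4 = (11.88 - 11.93)/4.7 = -0.01217 A
|I_R4| = 0.01217 A

Final answer: |I_R4| = 0.01217 A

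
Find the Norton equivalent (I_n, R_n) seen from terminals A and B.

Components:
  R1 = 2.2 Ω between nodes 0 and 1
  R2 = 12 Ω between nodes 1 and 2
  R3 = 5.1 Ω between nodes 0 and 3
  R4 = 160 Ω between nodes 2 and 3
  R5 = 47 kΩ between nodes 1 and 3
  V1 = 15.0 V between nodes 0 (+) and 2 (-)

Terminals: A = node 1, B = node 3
Find the Thévenin equivalent first; then I_n = V_th/R_th and R_n = R_th.
Step 1 — V_th is the open-circuit voltage V_A - V_B (nothing connected across the terminals).
Nodal analysis, taking node 2 as the 0 V reference.
Source V1 fixes V_0 = 15 V.
KCL at each unknown node (sum of currents leaving = 0; resistances in Ω):
  Node 1: (V_1 - 15)/2.2 + (V_1 - 0)/12 + (V_1 - V_3)/47000 = 0
  Node 3: (V_3 - 15)/5.1 + (V_3 - 0)/160 + (V_3 - V_1)/47000 = 0
Collecting terms (coefficients in siemens):
  0.5379·V_1 - 0.00002128·V_3 = 6.818
  0.2023·V_3 - 0.00002128·V_1 = 2.941
Determinant D = (0.5379)(0.2023) - (-0.00002128)(-0.00002128) = 0.1088
V_1 = [(6.818)(0.2023) - (-0.00002128)(2.941)]/D = 12.68 V
V_3 = [(0.5379)(2.941) - (6.818)(-0.00002128)]/D = 14.54 V
V_th = V_1 - V_3 = 12.68 - 14.54 = -1.86 V
Step 2 — R_th: zero the source — replace V1 by a short circuit (node 2 merges into node 0) — and find the resistance seen between A (node 1) and B (node 3).
Reduce the network between node 1 (A) and node 3 (B) by series/parallel combination:
  Rp1 = R1 ‖ R2 (parallel, both between nodes 0 and 1) = 1/(1/2.2 + 1/12) = 1.859 Ω
  Rp2 = R3 ‖ R4 (parallel, both between nodes 0 and 3) = 1/(1/5.1 + 1/160) = 4.942 Ω
  Rs1 = Rp1 + Rp2 (series, joined only at node 0) = 1.859 + 4.942 = 6.802 Ω
  Rp3 = R5 ‖ Rs1 (parallel, both between nodes 1 and 3) = 1/(1/47000 + 1/6.802) = 6.801 Ω
R_th = 6.801 Ω
I_n = V_th/R_th = -1.86/6.801 = -0.2736 A, and R_n = R_th = 6.801 Ω

Final answer: I_n = -0.2736 A, R_n = 6.801 Ω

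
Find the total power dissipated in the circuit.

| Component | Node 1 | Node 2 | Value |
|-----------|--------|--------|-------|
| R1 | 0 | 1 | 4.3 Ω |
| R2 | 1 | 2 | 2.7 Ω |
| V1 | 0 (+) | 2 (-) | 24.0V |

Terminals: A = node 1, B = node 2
Nodal analysis, taking node 2 as the 0 V reference.
Source V1 fixes V_0 = 24 V.
KCL at each unknown node (sum of currents leaving = 0; resistances in Ω):
  Node 1: (V_1 - 24)/4.3 + (V_1 - 0)/2.7 = 0
Collecting terms: 0.6029 × V_1 = 5.581  =>  V_1 = 9.257 V
Power in each resistor, P = (ΔV)²/R:
  P_R1 = (24 - 9.257)²/4.3 = 50.55 W
  P_R2 = (9.257 - 0)²/2.7 = 31.74 W
P_total = P_R1 + P_R2 = 82.29 W

Final answer: 82.29 W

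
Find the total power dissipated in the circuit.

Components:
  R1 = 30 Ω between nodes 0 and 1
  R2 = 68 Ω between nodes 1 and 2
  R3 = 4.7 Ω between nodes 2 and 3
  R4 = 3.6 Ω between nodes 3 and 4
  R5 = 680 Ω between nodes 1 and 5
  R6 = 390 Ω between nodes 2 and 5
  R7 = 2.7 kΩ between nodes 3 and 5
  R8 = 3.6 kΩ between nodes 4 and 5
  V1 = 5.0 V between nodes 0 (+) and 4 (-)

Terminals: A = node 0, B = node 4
Nodal analysis, taking node 4 as the 0 V reference.
Source V1 fixes V_0 = 5 V.
KCL at each unknown node (sum of currents leaving = 0; resistances in Ω):
  Node 1: (V_1 - 5)/30 + (V_1 - V_2)/68 + (V_1 - V_5)/680 = 0
  Node 2: (V_2 - V_1)/68 + (V_2 - V_3)/4.7 + (V_2 - V_5)/390 = 0
  Node 3: (V_3 - V_2)/4.7 + (V_3 - 0)/3.6 + (V_3 - V_5)/2700 = 0
  Node 5: (V_5 - V_1)/680 + (V_5 - V_2)/390 + (V_5 - V_3)/2700 + (V_5 - 0)/3600 = 0
Collecting terms (coefficients in siemens):
  0.04951·V_1 - 0.01471·V_2 - 0.001471·V_5 = 0.1667
  0.23·V_2 - 0.01471·V_1 - 0.2128·V_3 - 0.002564·V_5 = 0
  0.4909·V_3 - 0.2128·V_2 - 0.0003704·V_5 = 0
  0.004683·V_5 - 0.001471·V_1 - 0.002564·V_2 - 0.0003704·V_3 = 0
Solving these 4 simultaneous equations (Gaussian elimination) gives:
  V_1 = 3.526 V, V_2 = 0.4027 V, V_3 = 0.1756 V, V_5 = 1.342 V
Power in each resistor, P = (ΔV)²/R:
  P_R1 = (5 - 3.526)²/30 = 0.07244 W
  P_R2 = (3.526 - 0.4027)²/68 = 0.1434 W
  P_R3 = (0.4027 - 0.1756)²/4.7 = 0.01098 W
  P_R4 = (0.1756 - 0)²/3.6 = 0.008562 W
  P_R5 = (3.526 - 1.342)²/680 = 0.007016 W
  P_R6 = (0.4027 - 1.342)²/390 = 0.00226 W
  P_R7 = (0.1756 - 1.342)²/2700 = 0.0005036 W
  P_R8 = (0 - 1.342)²/3600 = 0.0005 W
P_total = P_R1 + P_R2 + P_R3 + P_R4 + P_R5 + P_R6 + P_R7 + P_R8 = 0.2457 W

Final answer: 0.2457 W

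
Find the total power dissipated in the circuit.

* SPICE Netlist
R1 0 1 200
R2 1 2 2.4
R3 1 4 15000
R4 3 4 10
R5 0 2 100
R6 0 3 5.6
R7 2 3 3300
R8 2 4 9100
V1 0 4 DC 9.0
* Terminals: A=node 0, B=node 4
Nodal analysis, taking node 4 as the 0 V reference.
Source V1 fixes V_0 = 9 V.
KCL at each unknown node (sum of currents leaving = 0; resistances in Ω):
  Node 1: (V_1 - 9)/200 + (V_1 - V_2)/2.4 + (V_1 - 0)/15000 = 0
  Node 2: (V_2 - V_1)/2.4 + (V_2 - 9)/100 + (V_2 - V_3)/3300 + (V_2 - 0)/9100 = 0
  Node 3: (V_3 - 0)/10 + (V_3 - 9)/5.6 + (V_3 - V_2)/3300 = 0
Collecting terms (coefficients in siemens):
  0.4217·V_1 - 0.4167·V_2 = 0.045
  0.4271·V_2 - 0.4167·V_1 - 0.000303·V_3 = 0.09
  0.2789·V_3 - 0.000303·V_2 = 1.607
Solving these 3 simultaneous equations (Gaussian elimination) gives:
  V_1 = 8.835 V, V_2 = 8.834 V, V_3 = 5.773 V
Power in each resistor, P = (ΔV)²/R:
  P_R1 = (9 - 8.835)²/200 = 0.0001369 W
  P_R2 = (8.835 - 8.834)²/2.4 = 0.0000001363 W
  P_R3 = (8.835 - 0)²/15000 = 0.005203 W
  P_R4 = (5.773 - 0)²/10 = 3.332 W
  P_R5 = (9 - 8.834)²/100 = 0.0002756 W
  P_R6 = (9 - 5.773)²/5.6 = 1.86 W
  P_R7 = (8.834 - 5.773)²/3300 = 0.00284 W
  P_R8 = (8.834 - 0)²/9100 = 0.008576 W
P_total = P_R1 + P_R2 + P_R3 + P_R4 + P_R5 + P_R6 + P_R7 + P_R8 = 5.209 W

Final answer: 5.209 W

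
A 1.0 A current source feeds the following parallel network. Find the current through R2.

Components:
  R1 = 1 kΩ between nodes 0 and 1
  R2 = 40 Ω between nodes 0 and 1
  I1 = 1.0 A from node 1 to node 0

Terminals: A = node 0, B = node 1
All resistors sit directly between nodes 0 and 1, so they are in parallel and share one voltage V; the full source current 1 A splits among them.
1/R_par = 1/1000 + 1/40 = 0.026 S  =>  R_par = 38.46 Ω
V = I × R_par = 1 × 38.46 = 38.46 V
I_R2 = V/R2 = 38.46/40 = 0.9615 A

Final answer: 0.9615 A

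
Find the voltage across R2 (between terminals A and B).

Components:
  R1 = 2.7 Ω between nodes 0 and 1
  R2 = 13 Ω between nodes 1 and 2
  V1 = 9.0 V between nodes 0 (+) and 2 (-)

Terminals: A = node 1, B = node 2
R1 and R2 are in series across V1 (node 0 → node 1 → node 2), and the output A–B is taken across R2, so this is a voltage divider.
Series current: I = V1/(R1 + R2) = 9/(2.7 + 13) = 9/15.7 = 0.5732 A
V_R2 = I × R2 = V1 × R2/(R1 + R2) = 9 × 13/15.7 = 7.452 V

Final answer: 7.452 V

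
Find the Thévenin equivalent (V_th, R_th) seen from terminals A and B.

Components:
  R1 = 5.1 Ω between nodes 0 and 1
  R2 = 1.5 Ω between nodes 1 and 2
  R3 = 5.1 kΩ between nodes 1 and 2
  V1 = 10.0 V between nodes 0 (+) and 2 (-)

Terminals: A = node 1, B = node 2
Step 1 — V_th is the open-circuit voltage V_A - V_B (nothing connected across the terminals).
Nodal analysis, taking node 2 as the 0 V reference.
Source V1 fixes V_0 = 10 V.
KCL at each unknown node (sum of currents leaving = 0; resistances in Ω):
  Node 1: (V_1 - 10)/5.1 + (V_1 - 0)/1.5 + (V_1 - 0)/5100 = 0
Collecting terms: 0.8629 × V_1 = 1.961  =>  V_1 = 2.272 V
V_th = V_1 - V_2 = 2.272 - 0 = 2.272 V
Step 2 — R_th: zero the source — replace V1 by a short circuit (node 2 merges into node 0) — and find the resistance seen between A (node 1) and B (node 0).
Reduce the network between node 1 (A) and node 0 (B) by series/parallel combination:
  Rp1 = R1 ‖ R2 ‖ R3 (parallel, all between nodes 0 and 1) = 1/(1/5.1 + 1/1.5 + 1/5100) = 1.159 Ω
R_th = 1.159 Ω

Final answer: V_th = 2.272 V, R_th = 1.159 Ω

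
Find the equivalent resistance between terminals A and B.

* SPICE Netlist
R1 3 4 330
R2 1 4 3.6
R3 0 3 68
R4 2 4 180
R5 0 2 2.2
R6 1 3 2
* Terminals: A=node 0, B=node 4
Reduce the network between node 0 (A) and node 4 (B) by series/parallel combination:
  Rs1 = R2 + R6 (series, joined only at node 1) = 3.6 + 2 = 5.6 Ω
  Rp1 = R1 ‖ Rs1 (parallel, both between nodes 3 and 4) = 1/(1/330 + 1/5.6) = 5.507 Ω
  Rs2 = R5 + R4 (series, joined only at node 2) = 2.2 + 180 = 182.2 Ω
  Rs3 = R3 + Rp1 (series, joined only at node 3) = 68 + 5.507 = 73.51 Ω
  Rp2 = Rs2 ‖ Rs3 (parallel, both between nodes 0 and 4) = 1/(1/182.2 + 1/73.51) = 52.38 Ω
R_eq = 52.38 Ω

Final answer: 52.38 Ω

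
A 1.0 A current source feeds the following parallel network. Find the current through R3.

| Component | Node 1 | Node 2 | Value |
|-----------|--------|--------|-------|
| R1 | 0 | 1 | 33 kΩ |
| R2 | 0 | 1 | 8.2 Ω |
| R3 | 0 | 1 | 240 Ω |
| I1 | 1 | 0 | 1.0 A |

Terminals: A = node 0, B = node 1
All resistors sit directly between nodes 0 and 1, so they are in parallel and share one voltage V; the full source current 1 A splits among them.
1/R_par = 1/33000 + 1/8.2 + 1/240 = 0.1261 S  =>  R_par = 7.927 Ω
V = I × R_par = 1 × 7.927 = 7.927 V
I_R3 = V/R3 = 7.927/240 = 0.03303 A

Final answer: 0.03303 A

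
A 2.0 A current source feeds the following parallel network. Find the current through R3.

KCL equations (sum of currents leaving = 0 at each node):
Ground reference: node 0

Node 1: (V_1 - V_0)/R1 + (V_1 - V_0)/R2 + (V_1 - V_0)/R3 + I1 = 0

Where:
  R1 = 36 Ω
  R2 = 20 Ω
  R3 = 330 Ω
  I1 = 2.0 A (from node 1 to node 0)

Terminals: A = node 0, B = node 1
All resistors sit directly between nodes 0 and 1, so they are in parallel and share one voltage V; the full source current 2 A splits among them.
1/R_par = 1/36 + 1/20 + 1/330 = 0.08081 S  =>  R_par = 12.37 Ω
V = I × R_par = 2 × 12.37 = 24.75 V
I_R3 = V/R3 = 24.75/330 = 0.075 A

Final answer: 0.075 A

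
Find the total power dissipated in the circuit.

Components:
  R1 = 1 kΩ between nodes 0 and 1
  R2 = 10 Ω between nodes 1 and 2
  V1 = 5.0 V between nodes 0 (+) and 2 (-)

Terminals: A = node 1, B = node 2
Nodal analysis, taking node 2 as the 0 V reference.
Source V1 fixes V_0 = 5 V.
KCL at each unknown node (sum of currents leaving = 0; resistances in Ω):
  Node 1: (V_1 - 5)/1000 + (V_1 - 0)/10 = 0
Collecting terms: 0.101 × V_1 = 0.005  =>  V_1 = 0.0495 V
Power in each resistor, P = (ΔV)²/R:
  P_R1 = (5 - 0.0495)²/1000 = 0.02451 W
  P_R2 = (0.0495 - 0)²/10 = 0.0002451 W
P_total = P_R1 + P_R2 = 0.02475 W

Final answer: 0.02475 W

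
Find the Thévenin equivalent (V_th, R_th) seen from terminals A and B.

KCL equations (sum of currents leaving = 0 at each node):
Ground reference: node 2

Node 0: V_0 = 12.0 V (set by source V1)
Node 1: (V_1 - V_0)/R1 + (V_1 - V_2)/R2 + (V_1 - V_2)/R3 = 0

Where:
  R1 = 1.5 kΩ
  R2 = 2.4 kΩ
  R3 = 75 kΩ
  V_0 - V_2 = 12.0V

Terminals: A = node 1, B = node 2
Step 1 — V_th is the open-circuit voltage V_A - V_B (nothing connected across the terminals).
Nodal analysis, taking node 2 as the 0 V reference.
Source V1 fixes V_0 = 12 V.
KCL at each unknown node (sum of currents leaving = 0; resistances in Ω):
  Node 1: (V_1 - 12)/1500 + (V_1 - 0)/2400 + (V_1 - 0)/75000 = 0
Collecting terms: 0.001097 × V_1 = 0.008  =>  V_1 = 7.295 V
V_th = V_1 - V_2 = 7.295 - 0 = 7.295 V
Step 2 — R_th: zero the source — replace V1 by a short circuit (node 2 merges into node 0) — and find the resistance seen between A (node 1) and B (node 0).
Reduce the network between node 1 (A) and node 0 (B) by series/parallel combination:
  Rp1 = R1 ‖ R2 ‖ R3 (parallel, all between nodes 0 and 1) = 1/(1/1500 + 1/2400 + 1/75000) = 911.9 Ω
R_th = 911.9 Ω

Final answer: V_th = 7.295 V, R_th = 911.9 Ω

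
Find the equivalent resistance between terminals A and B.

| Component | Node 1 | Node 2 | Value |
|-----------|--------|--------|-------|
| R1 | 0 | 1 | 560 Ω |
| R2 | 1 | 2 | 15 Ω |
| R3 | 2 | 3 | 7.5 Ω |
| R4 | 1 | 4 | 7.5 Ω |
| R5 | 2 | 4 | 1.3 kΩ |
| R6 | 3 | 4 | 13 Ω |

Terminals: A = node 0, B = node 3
The network is not a plain series/parallel combination. Inject a 1 A test current into terminal A (node 0) and return it from terminal B (node 3); then R_eq = V_A / (1 A).
Nodal analysis, taking node 3 as the 0 V reference.
Current source I_test pushes 1 A into node 0 and draws it out of node 3.
KCL at each unknown node (sum of currents leaving = 0; resistances in Ω):
  Node 0: (V_0 - V_1)/560 - 1 = 0
  Node 1: (V_1 - V_0)/560 + (V_1 - V_2)/15 + (V_1 - V_4)/7.5 = 0
  Node 2: (V_2 - V_1)/15 + (V_2 - 0)/7.5 + (V_2 - V_4)/1300 = 0
  Node 4: (V_4 - V_1)/7.5 + (V_4 - V_2)/1300 + (V_4 - 0)/13 = 0
Collecting terms (coefficients in siemens):
  0.001786·V_0 - 0.001786·V_1 = 1
  0.2018·V_1 - 0.001786·V_0 - 0.06667·V_2 - 0.1333·V_4 = 0
  0.2008·V_2 - 0.06667·V_1 - 0.0007692·V_4 = 0
  0.211·V_4 - 0.1333·V_1 - 0.0007692·V_2 = 0
Solving these 4 simultaneous equations (Gaussian elimination) gives:
  V_0 = 570.7 V, V_1 = 10.72 V, V_2 = 3.585 V, V_4 = 6.786 V
R_eq = V_0 / 1 A = 570.7 Ω

Final answer: 570.7 Ω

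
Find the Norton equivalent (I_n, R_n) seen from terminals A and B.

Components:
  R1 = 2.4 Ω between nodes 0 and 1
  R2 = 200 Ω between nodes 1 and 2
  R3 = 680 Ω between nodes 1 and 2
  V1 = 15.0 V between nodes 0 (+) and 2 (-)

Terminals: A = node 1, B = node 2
Find the Thévenin equivalent first; then I_n = V_th/R_th and R_n = R_th.
Step 1 — V_th is the open-circuit voltage V_A - V_B (nothing connected across the terminals).
Nodal analysis, taking node 2 as the 0 V reference.
Source V1 fixes V_0 = 15 V.
KCL at each unknown node (sum of currents leaving = 0; resistances in Ω):
  Node 1: (V_1 - 15)/2.4 + (V_1 - 0)/200 + (V_1 - 0)/680 = 0
Collecting terms: 0.4231 × V_1 = 6.25  =>  V_1 = 14.77 V
V_th = V_1 - V_2 = 14.77 - 0 = 14.77 V
Step 2 — R_th: zero the source — replace V1 by a short circuit (node 2 merges into node 0) — and find the resistance seen between A (node 1) and B (node 0).
Reduce the network between node 1 (A) and node 0 (B) by series/parallel combination:
  Rp1 = R1 ‖ R2 ‖ R3 (parallel, all between nodes 0 and 1) = 1/(1/2.4 + 1/200 + 1/680) = 2.363 Ω
R_th = 2.363 Ω
I_n = V_th/R_th = 14.77/2.363 = 6.25 A, and R_n = R_th = 2.363 Ω

Final answer: I_n = 6.25 A, R_n = 2.363 Ω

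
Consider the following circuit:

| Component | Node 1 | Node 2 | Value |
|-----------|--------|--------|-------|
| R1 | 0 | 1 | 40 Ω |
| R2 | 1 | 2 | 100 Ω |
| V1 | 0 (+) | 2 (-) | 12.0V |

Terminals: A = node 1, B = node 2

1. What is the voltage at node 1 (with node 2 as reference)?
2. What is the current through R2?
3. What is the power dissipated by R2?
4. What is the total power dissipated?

Nodal analysis, taking node 2 as the 0 V reference.
Source V1 fixes V_0 = 12 V.
KCL at each unknown node (sum of currents leaving = 0; resistances in Ω):
  Node 1: (V_1 - 12)/40 + (V_1 - 0)/100 = 0
Collecting terms: 0.035 × V_1 = 0.3  =>  V_1 = 8.571 V
Part 1:
  Read off the nodal solution: V_1 = 8.571 V
Part 2:
  I_R2 = (V_1 - V_2)/R2 = (8.571 - 0)/100 = 0.08571 A
  Magnitude: I_R2 = 0.08571 A
Part 3:
  I_R2 = (V_1 - V_2)/R2 = (8.571 - 0)/100 = 0.08571 A
  P_R2 = I_R2² × R2 = (0.08571)² × 100 = 0.7347 W
Part 4:
  Power in each resistor, P = (ΔV)²/R:
    P_R1 = (12 - 8.571)²/40 = 0.2939 W
    P_R2 = (8.571 - 0)²/100 = 0.7347 W
  P_total = P_R1 + P_R2 = 1.029 W

Final answers:
1. V_1 = 8.571 V
2. I_R2 = 0.08571 A
3. P_R2 = 0.7347 W
4. P_total = 1.029 W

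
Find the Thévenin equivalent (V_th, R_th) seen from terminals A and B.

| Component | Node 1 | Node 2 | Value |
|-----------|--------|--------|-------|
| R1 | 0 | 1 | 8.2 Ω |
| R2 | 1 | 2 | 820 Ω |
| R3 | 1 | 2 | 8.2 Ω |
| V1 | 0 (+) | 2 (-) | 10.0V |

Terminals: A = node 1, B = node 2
Step 1 — V_th is the open-circuit voltage V_A - V_B (nothing connected across the terminals).
Nodal analysis, taking node 2 as the 0 V reference.
Source V1 fixes V_0 = 10 V.
KCL at each unknown node (sum of currents leaving = 0; resistances in Ω):
  Node 1: (V_1 - 10)/8.2 + (V_1 - 0)/820 + (V_1 - 0)/8.2 = 0
Collecting terms: 0.2451 × V_1 = 1.22  =>  V_1 = 4.975 V
V_th = V_1 - V_2 = 4.975 - 0 = 4.975 V
Step 2 — R_th: zero the source — replace V1 by a short circuit (node 2 merges into node 0) — and find the resistance seen between A (node 1) and B (node 0).
Reduce the network between node 1 (A) and node 0 (B) by series/parallel combination:
  Rp1 = R1 ‖ R2 ‖ R3 (parallel, all between nodes 0 and 1) = 1/(1/8.2 + 1/820 + 1/8.2) = 4.08 Ω
R_th = 4.08 Ω

Final answer: V_th = 4.975 V, R_th = 4.08 Ω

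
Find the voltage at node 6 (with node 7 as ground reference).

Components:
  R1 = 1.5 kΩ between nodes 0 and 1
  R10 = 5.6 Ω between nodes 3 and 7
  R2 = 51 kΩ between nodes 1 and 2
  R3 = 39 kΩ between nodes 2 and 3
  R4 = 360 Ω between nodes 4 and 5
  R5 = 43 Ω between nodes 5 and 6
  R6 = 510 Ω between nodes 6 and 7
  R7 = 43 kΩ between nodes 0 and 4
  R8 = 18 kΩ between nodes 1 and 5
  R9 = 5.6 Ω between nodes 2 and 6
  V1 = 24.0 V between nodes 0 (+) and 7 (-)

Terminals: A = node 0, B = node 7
Nodal analysis, taking node 7 as the 0 V reference.
Source V1 fixes V_0 = 24 V.
KCL at each unknown node (sum of currents leaving = 0; resistances in Ω):
  Node 1: (V_1 - 24)/1500 + (V_1 - V_2)/51000 + (V_1 - V_5)/18000 = 0
  Node 2: (V_2 - V_1)/51000 + (V_2 - V_3)/39000 + (V_2 - V_6)/5.6 = 0
  Node 3: (V_3 - V_2)/39000 + (V_3 - 0)/5.6 = 0
  Node 4: (V_4 - V_5)/360 + (V_4 - 24)/43000 = 0
  Node 5: (V_5 - V_4)/360 + (V_5 - V_6)/43 + (V_5 - V_1)/18000 = 0
  Node 6: (V_6 - V_5)/43 + (V_6 - 0)/510 + (V_6 - V_2)/5.6 = 0
Collecting terms (coefficients in siemens):
  0.0007418·V_1 - 0.00001961·V_2 - 0.00005556·V_5 = 0.016
  0.1786·V_2 - 0.00001961·V_1 - 0.00002564·V_3 - 0.1786·V_6 = 0
  0.1786·V_3 - 0.00002564·V_2 = 0
  0.002801·V_4 - 0.002778·V_5 = 0.0005581
  0.02609·V_5 - 0.00005556·V_1 - 0.002778·V_4 - 0.02326·V_6 = 0
  0.2038·V_6 - 0.1786·V_2 - 0.02326·V_5 = 0
Solving these 6 simultaneous equations (Gaussian elimination) gives:
  V_1 = 21.68 V, V_2 = 1.047 V, V_3 = 0.0001503 V, V_4 = 1.306 V
  V_5 = 1.116 V, V_6 = 1.044 V
The requested potential is V_6 = 1.044 V.

Final answer: V_6 = 1.044 V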